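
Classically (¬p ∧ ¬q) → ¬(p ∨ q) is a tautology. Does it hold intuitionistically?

Yes

This is a constructively valid De Morgan direction (conjunction of negations to negated disjunction), which is intuitionistically derivable.
If both ¬p and ¬q hold at a world, no accessible world forces p or forces q, so none forces p ∨ q.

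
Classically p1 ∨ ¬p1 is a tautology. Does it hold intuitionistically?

This is the law of excluded middle, which is not intuitionistically valid.
A Kripke countermodel: worlds a, b; order generated by a ≤ b; atoms true at each world — a:{}; b:{p1}.
a ⊮ p1 ∨ ¬p1: neither disjunct is forced at a.
a lacks atom p1, so a ⊮ p1.
So the root a does not force the formula.

No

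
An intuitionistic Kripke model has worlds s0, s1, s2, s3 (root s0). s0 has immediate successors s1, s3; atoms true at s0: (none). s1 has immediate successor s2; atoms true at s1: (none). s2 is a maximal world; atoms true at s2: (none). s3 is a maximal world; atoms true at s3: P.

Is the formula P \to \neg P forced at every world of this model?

Not every world: s0 \nVdash P \to \neg P.
s0 \nVdash P \to \neg P: at the accessible world s3, s3 \Vdash P but s3 \nVdash \neg P.
s3 \nVdash \neg P since s3 is accessible from s3 and s3 \Vdash P.

No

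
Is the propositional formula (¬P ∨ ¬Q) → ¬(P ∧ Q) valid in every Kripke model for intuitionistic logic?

Yes

This is a constructively valid De Morgan direction (disjunction of negations to negated conjunction), which is intuitionistically derivable.
If ¬P holds at a world then no accessible world forces P, hence none forces P ∧ Q; likewise for ¬Q.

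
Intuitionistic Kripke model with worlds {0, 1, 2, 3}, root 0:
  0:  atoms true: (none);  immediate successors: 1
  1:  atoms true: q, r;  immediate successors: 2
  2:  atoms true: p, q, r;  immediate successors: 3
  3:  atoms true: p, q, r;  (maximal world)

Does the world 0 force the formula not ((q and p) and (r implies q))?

0 does not force not ((q and p) and (r implies q)) since 2 is accessible from 0 and 2 forces (q and p) and (r implies q).
2 forces (q and p) and (r implies q) since 2 forces both conjuncts.

No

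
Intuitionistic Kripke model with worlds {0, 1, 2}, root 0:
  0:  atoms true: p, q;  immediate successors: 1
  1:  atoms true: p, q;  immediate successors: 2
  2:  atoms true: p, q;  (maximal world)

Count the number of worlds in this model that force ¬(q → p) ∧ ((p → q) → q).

0

0: does not force it — 0 ⊮ ¬(q → p) ∧ ((p → q) → q) since 0 fails ¬(q → p).
1: does not force it — 1 ⊮ ¬(q → p) ∧ ((p → q) → q) since 1 fails ¬(q → p).
2: does not force it — 2 ⊮ ¬(q → p) ∧ ((p → q) → q) since 2 fails ¬(q → p).
Worlds forcing the formula: { }.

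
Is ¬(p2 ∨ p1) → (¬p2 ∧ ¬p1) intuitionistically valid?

This is a constructively valid De Morgan direction (negated disjunction to conjunction of negations), which is intuitionistically derivable.
From ¬(p2 ∨ p1): if p2 held then p2 ∨ p1 would, contradiction — so ¬p2; similarly ¬p1.

Yes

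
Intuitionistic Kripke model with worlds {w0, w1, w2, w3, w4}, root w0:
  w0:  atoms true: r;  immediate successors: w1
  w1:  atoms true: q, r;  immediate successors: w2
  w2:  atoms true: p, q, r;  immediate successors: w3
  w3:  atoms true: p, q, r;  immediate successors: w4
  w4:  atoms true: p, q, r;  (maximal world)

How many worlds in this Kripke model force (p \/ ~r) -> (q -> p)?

5

w0: forces it.
w1: forces it.
w2: forces it.
w3: forces it.
w4: forces it.
Worlds forcing the formula: {w0, w1, w2, w3, w4}.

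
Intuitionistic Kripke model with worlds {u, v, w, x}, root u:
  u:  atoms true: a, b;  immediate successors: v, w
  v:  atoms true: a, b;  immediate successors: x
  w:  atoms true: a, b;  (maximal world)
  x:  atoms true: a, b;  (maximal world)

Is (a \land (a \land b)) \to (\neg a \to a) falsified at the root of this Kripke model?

u \Vdash (a \land (a \land b)) \to (\neg a \to a): every world accessible from u that forces a \land (a \land b) (namely u, v, w, x) also forces \neg a \to a.
So the root u forces (a \land (a \land b)) \to (\neg a \to a); the model is not a countermodel.

No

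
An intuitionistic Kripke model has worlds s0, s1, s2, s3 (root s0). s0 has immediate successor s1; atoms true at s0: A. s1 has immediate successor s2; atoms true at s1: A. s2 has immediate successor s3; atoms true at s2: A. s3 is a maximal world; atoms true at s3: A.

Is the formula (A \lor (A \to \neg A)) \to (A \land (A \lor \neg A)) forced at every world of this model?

s0 \Vdash (A \lor (A \to \neg A)) \to (A \land (A \lor \neg A)): every world accessible from s0 that forces A \lor (A \to \neg A) (namely s0, s1, s2, s3) also forces A \land (A \lor \neg A).
Since the root s0 forces (A \lor (A \to \neg A)) \to (A \land (A \lor \neg A)) and forcing is persistent (monotone upward), every world forces it.

Yes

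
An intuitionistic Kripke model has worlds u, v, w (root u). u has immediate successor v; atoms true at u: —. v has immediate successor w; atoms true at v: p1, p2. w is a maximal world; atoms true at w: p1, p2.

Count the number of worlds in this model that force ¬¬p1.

u: forces it.
v: forces it.
w: forces it.
Worlds forcing the formula: {u, v, w}.

3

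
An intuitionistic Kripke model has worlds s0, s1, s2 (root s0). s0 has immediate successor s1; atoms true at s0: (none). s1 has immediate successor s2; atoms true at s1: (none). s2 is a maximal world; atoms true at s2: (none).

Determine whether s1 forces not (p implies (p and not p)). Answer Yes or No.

s1 does not force not (p implies (p and not p)) since s1 is accessible from s1 and s1 forces p implies (p and not p).
s1 forces p implies (p and not p) vacuously: no world accessible from s1 forces the antecedent p.

No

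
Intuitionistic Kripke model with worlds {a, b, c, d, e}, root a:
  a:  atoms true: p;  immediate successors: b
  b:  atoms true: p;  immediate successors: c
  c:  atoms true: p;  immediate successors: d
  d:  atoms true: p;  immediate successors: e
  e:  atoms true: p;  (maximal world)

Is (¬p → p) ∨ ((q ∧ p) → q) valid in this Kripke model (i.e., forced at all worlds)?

Yes

a ⊩ (¬p → p) ∨ ((q ∧ p) → q) via the disjunct ¬p → p.
Since the root a forces (¬p → p) ∨ ((q ∧ p) → q) and forcing is persistent (monotone upward), every world forces it.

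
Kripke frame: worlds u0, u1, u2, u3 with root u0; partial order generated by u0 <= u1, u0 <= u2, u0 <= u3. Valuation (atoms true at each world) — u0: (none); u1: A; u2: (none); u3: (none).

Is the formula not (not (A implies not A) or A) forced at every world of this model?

Not every world: u0 does not force not (not (A implies not A) or A).
u0 does not force not (not (A implies not A) or A) since u1 is accessible from u0 and u1 forces not (A implies not A) or A.
u1 forces not (A implies not A) or A via the disjunct not (A implies not A).

No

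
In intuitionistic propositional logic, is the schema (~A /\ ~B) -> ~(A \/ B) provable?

Yes

This is a constructively valid De Morgan direction (conjunction of negations to negated disjunction), which is intuitionistically derivable.
If both ~A and ~B hold at a world, no accessible world forces A or forces B, so none forces A \/ B.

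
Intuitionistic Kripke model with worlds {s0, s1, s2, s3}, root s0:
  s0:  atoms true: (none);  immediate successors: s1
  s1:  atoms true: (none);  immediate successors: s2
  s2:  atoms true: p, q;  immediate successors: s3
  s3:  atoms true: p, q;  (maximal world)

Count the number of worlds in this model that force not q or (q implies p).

4

s0: forces it.
s1: forces it.
s2: forces it.
s3: forces it.
Worlds forcing the formula: {s0, s1, s2, s3}.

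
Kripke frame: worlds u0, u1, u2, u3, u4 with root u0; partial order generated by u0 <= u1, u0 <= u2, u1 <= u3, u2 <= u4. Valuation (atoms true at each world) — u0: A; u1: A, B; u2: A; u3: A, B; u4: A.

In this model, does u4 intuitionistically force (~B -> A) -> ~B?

Yes

u4 ||- (~B -> A) -> ~B: every world accessible from u4 that forces ~B -> A (namely u4) also forces ~B.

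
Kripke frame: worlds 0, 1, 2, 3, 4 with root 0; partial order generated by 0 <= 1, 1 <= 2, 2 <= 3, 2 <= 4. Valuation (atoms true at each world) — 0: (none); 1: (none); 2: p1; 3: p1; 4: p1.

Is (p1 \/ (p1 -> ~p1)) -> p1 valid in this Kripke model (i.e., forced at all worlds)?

Yes

0 ||- (p1 \/ (p1 -> ~p1)) -> p1: every world accessible from 0 that forces p1 \/ (p1 -> ~p1) (namely 2, 3, 4) also forces p1.
Since the root 0 forces (p1 \/ (p1 -> ~p1)) -> p1 and forcing is persistent (monotone upward), every world forces it.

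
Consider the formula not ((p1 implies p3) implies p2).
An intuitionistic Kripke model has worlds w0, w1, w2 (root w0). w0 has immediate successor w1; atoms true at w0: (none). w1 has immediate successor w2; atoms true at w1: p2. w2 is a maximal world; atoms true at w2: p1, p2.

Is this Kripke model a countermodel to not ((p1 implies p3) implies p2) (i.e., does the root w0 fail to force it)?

w0 does not force not ((p1 implies p3) implies p2) since w0 is accessible from w0 and w0 forces (p1 implies p3) implies p2.
w0 forces (p1 implies p3) implies p2 vacuously: no world accessible from w0 forces the antecedent p1 implies p3.
So the root w0 does not force not ((p1 implies p3) implies p2); the model is a countermodel.

Yes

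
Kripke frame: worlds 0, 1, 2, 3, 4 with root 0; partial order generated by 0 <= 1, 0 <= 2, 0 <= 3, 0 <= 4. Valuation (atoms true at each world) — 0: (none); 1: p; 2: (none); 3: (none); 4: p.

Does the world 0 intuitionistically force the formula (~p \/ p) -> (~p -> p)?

0 ||-/- (~p \/ p) -> (~p -> p): at the accessible world 2, 2 ||- ~p \/ p but 2 ||-/- ~p -> p.
2 ||-/- ~p -> p: already at 2 itself, 2 ||- ~p but 2 ||-/- p.
2 lacks atom p, so 2 ||-/- p.

No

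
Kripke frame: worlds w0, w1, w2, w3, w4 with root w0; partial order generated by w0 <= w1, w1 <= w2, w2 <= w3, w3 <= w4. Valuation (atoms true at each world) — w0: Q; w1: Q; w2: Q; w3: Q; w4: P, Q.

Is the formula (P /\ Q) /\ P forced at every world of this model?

Not every world: w0 ||-/- (P /\ Q) /\ P.
w0 ||-/- (P /\ Q) /\ P since w0 fails P /\ Q.

No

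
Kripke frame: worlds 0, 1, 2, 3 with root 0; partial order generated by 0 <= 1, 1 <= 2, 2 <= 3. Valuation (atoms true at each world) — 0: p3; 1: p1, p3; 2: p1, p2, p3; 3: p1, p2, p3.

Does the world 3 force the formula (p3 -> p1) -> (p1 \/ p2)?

Yes

3 ||- (p3 -> p1) -> (p1 \/ p2): every world accessible from 3 that forces p3 -> p1 (namely 3) also forces p1 \/ p2.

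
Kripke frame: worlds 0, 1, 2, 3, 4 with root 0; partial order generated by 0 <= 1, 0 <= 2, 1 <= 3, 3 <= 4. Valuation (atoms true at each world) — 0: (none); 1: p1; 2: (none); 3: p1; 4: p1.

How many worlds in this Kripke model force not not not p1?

1

0: does not force it — 0 does not force not not not p1 since 1 is accessible from 0 and 1 forces not not p1.
1: does not force it — 1 does not force not not not p1 since 1 is accessible from 1 and 1 forces not not p1.
2: forces it.
3: does not force it.
4: does not force it.
Worlds forcing the formula: {2}.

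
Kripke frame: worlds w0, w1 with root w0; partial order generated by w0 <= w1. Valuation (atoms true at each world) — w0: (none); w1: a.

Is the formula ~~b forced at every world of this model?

No

Not every world: w0 ||-/- ~~b.
w0 ||-/- ~~b since w0 is accessible from w0 and w0 ||- ~b.
w0 ||- ~b: no world accessible from w0 forces b.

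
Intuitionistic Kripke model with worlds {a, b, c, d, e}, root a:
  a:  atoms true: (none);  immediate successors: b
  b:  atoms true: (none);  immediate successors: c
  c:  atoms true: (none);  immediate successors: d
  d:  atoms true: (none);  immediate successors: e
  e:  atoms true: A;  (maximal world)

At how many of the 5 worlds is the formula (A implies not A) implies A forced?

5

a: forces it.
b: forces it.
c: forces it.
d: forces it.
e: forces it.
Worlds forcing the formula: {a, b, c, d, e}.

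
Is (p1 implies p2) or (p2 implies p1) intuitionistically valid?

This is the Gödel–Dummett linearity axiom, which is not intuitionistically valid.
A Kripke countermodel: worlds 0, 1, 2; order generated by 0 <= 1, 0 <= 2; atoms true at each world — 0:{}; 1:{p1}; 2:{p2}.
0 does not force (p1 implies p2) or (p2 implies p1): neither disjunct is forced at 0.
0 does not force p1 implies p2: at the accessible world 1, 1 forces p1 but 1 does not force p2.
1 lacks atom p2, so 1 does not force p2.
So the root 0 does not force the formula.

No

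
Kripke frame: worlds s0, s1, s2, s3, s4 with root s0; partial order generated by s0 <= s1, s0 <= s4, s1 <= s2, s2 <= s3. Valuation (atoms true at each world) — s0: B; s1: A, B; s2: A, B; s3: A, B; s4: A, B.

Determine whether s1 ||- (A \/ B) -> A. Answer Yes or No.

Yes

s1 ||- (A \/ B) -> A: every world accessible from s1 that forces A \/ B (namely s1, s2, s3) also forces A.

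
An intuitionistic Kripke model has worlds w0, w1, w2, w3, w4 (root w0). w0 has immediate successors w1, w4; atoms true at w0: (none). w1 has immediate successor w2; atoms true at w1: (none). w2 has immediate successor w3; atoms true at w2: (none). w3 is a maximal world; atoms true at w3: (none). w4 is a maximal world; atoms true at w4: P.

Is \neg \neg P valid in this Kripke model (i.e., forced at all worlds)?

Not every world: w0 \nVdash \neg \neg P.
w0 \nVdash \neg \neg P since w1 is accessible from w0 and w1 \Vdash \neg P.
w1 \Vdash \neg P: no world accessible from w1 forces P.

No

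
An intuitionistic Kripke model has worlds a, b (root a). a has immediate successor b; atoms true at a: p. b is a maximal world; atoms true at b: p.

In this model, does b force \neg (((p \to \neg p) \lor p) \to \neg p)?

Yes

b \Vdash \neg (((p \to \neg p) \lor p) \to \neg p): no world accessible from b forces ((p \to \neg p) \lor p) \to \neg p.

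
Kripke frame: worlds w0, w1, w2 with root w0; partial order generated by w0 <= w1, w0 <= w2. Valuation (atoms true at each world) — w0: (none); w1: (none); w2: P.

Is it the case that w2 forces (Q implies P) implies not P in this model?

No

w2 does not force (Q implies P) implies not P: already at w2 itself, w2 forces Q implies P but w2 does not force not P.
w2 does not force not P since w2 is accessible from w2 and w2 forces P.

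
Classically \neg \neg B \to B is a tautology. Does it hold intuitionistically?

This is double-negation elimination, which is not intuitionistically valid.
A Kripke countermodel: worlds a, b; order generated by a \le b; atoms true at each world — a:{}; b:{B}.
a \nVdash \neg \neg B \to B: already at a itself, a \Vdash \neg \neg B but a \nVdash B.
a lacks atom B, so a \nVdash B.
So the root a does not force the formula.

No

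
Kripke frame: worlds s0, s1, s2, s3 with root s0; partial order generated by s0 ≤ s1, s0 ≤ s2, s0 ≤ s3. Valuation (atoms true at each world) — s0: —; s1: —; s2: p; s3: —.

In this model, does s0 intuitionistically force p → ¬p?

No

s0 ⊮ p → ¬p: at the accessible world s2, s2 ⊩ p but s2 ⊮ ¬p.
s2 ⊮ ¬p since s2 is accessible from s2 and s2 ⊩ p.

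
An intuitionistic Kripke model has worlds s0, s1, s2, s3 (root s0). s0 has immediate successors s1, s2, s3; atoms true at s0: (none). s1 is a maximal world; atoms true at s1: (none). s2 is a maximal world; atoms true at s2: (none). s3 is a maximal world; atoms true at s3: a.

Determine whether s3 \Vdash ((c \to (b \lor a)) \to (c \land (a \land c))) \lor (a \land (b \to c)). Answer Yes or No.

Yes

s3 \Vdash ((c \to (b \lor a)) \to (c \land (a \land c))) \lor (a \land (b \to c)) via the disjunct a \land (b \to c).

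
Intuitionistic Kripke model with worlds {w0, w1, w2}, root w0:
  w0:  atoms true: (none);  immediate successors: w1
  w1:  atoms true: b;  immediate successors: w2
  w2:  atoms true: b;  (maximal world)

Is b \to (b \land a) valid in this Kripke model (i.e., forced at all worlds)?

Not every world: w0 \nVdash b \to (b \land a).
w0 \nVdash b \to (b \land a): at the accessible world w1, w1 \Vdash b but w1 \nVdash b \land a.
w1 \nVdash b \land a since w1 fails a.

No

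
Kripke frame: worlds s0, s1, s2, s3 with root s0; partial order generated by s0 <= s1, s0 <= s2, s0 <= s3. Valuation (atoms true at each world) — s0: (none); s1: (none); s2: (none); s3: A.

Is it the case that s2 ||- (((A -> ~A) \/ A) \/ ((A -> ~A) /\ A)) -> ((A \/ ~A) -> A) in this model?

No

s2 ||-/- (((A -> ~A) \/ A) \/ ((A -> ~A) /\ A)) -> ((A \/ ~A) -> A): already at s2 itself, s2 ||- ((A -> ~A) \/ A) \/ ((A -> ~A) /\ A) but s2 ||-/- (A \/ ~A) -> A.
s2 ||-/- (A \/ ~A) -> A: already at s2 itself, s2 ||- A \/ ~A but s2 ||-/- A.
s2 lacks atom A, so s2 ||-/- A.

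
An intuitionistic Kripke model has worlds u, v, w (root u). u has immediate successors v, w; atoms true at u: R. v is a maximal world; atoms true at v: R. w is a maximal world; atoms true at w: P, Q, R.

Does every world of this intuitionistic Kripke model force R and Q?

Not every world: u does not force R and Q.
u does not force R and Q since u fails Q.

No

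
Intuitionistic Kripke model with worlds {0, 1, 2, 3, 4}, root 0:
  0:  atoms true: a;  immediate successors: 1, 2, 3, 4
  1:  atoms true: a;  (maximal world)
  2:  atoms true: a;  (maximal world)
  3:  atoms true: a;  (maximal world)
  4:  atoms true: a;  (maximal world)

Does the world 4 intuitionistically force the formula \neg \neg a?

4 \Vdash \neg \neg a: no world accessible from 4 forces \neg a.

Yes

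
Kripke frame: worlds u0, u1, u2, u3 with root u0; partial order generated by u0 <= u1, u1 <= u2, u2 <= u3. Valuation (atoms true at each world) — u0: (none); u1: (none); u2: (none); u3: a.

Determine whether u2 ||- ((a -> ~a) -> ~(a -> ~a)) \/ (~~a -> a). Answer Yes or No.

u2 ||- ((a -> ~a) -> ~(a -> ~a)) \/ (~~a -> a) via the disjunct (a -> ~a) -> ~(a -> ~a).

Yes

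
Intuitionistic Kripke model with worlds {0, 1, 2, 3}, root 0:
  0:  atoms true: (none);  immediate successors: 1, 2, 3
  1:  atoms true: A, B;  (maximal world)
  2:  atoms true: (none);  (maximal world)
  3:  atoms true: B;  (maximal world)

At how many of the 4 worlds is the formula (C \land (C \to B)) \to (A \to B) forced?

4

0: forces it.
1: forces it.
2: forces it.
3: forces it.
Worlds forcing the formula: {0, 1, 2, 3}.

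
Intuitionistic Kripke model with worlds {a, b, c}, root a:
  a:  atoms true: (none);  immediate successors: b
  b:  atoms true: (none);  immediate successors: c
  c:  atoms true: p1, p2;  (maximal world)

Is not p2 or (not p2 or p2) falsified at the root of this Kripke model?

Yes

a does not force not p2 or (not p2 or p2): neither disjunct is forced at a.
a does not force not p2 since c is accessible from a and c forces p2.
So the root a does not force not p2 or (not p2 or p2); the model is a countermodel.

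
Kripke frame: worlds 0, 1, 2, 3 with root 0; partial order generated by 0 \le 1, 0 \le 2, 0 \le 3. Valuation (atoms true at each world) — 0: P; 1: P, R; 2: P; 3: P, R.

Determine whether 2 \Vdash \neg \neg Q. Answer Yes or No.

No

2 \nVdash \neg \neg Q since 2 is accessible from 2 and 2 \Vdash \neg Q.
2 \Vdash \neg Q: no world accessible from 2 forces Q.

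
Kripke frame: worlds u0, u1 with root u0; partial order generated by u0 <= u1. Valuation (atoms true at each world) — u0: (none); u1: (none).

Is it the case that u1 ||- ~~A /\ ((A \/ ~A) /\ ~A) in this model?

No

u1 ||-/- ~~A /\ ((A \/ ~A) /\ ~A) since u1 fails ~~A.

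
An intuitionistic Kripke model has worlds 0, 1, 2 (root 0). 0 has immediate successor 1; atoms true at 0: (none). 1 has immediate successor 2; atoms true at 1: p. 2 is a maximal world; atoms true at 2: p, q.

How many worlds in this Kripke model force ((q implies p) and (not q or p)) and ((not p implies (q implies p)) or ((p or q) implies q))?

0: does not force it — 0 does not force ((q implies p) and (not q or p)) and ((not p implies (q implies p)) or ((p or q) implies q)) since 0 fails (q implies p) and (not q or p).
1: forces it.
2: forces it.
Worlds forcing the formula: {1, 2}.

2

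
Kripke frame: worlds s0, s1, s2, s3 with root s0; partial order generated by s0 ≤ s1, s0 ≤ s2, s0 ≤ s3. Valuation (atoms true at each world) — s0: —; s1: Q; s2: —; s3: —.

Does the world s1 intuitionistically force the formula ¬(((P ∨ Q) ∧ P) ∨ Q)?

No

s1 ⊮ ¬(((P ∨ Q) ∧ P) ∨ Q) since s1 is accessible from s1 and s1 ⊩ ((P ∨ Q) ∧ P) ∨ Q.
s1 ⊩ ((P ∨ Q) ∧ P) ∨ Q via the disjunct Q.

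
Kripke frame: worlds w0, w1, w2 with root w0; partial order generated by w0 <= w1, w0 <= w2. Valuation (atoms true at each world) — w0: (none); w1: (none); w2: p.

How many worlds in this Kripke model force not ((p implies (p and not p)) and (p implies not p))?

1

w0: does not force it — w0 does not force not ((p implies (p and not p)) and (p implies not p)) since w1 is accessible from w0 and w1 forces (p implies (p and not p)) and (p implies not p).
w1: does not force it — w1 does not force not ((p implies (p and not p)) and (p implies not p)) since w1 is accessible from w1 and w1 forces (p implies (p and not p)) and (p implies not p).
w2: forces it.
Worlds forcing the formula: {w2}.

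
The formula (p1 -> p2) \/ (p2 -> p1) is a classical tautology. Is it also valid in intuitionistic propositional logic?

No

This is the Gödel–Dummett linearity axiom, which is not intuitionistically valid.
A Kripke countermodel: worlds u, v, w; order generated by u <= v, u <= w; atoms true at each world — u:{}; v:{p1}; w:{p2}.
u ||-/- (p1 -> p2) \/ (p2 -> p1): neither disjunct is forced at u.
u ||-/- p1 -> p2: at the accessible world v, v ||- p1 but v ||-/- p2.
v lacks atom p2, so v ||-/- p2.
So the root u does not force the formula.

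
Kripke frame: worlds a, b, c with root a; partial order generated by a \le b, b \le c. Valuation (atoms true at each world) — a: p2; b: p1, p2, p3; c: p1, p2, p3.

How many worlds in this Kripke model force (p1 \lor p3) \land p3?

a: does not force it — a \nVdash (p1 \lor p3) \land p3 since a fails p1 \lor p3.
b: forces it.
c: forces it.
Worlds forcing the formula: {b, c}.

2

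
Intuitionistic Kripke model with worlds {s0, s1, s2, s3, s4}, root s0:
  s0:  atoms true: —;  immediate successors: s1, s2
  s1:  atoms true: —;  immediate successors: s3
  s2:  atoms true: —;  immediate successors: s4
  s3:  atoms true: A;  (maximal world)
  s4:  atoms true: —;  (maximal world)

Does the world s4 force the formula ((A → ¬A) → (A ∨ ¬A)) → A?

No

s4 ⊮ ((A → ¬A) → (A ∨ ¬A)) → A: already at s4 itself, s4 ⊩ (A → ¬A) → (A ∨ ¬A) but s4 ⊮ A.
s4 lacks atom A, so s4 ⊮ A.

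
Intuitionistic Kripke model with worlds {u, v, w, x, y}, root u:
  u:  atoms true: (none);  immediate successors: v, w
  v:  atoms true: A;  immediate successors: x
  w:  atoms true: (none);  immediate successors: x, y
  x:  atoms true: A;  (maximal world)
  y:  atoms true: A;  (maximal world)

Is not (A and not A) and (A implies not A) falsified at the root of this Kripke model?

Yes

u does not force not (A and not A) and (A implies not A) since u fails A implies not A.
So the root u does not force not (A and not A) and (A implies not A); the model is a countermodel.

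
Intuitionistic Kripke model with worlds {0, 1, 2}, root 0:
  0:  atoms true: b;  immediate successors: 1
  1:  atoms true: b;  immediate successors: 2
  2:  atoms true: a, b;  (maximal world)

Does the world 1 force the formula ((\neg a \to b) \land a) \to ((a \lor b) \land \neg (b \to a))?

1 \nVdash ((\neg a \to b) \land a) \to ((a \lor b) \land \neg (b \to a)): at the accessible world 2, 2 \Vdash (\neg a \to b) \land a but 2 \nVdash (a \lor b) \land \neg (b \to a).
2 \nVdash (a \lor b) \land \neg (b \to a) since 2 fails \neg (b \to a).

No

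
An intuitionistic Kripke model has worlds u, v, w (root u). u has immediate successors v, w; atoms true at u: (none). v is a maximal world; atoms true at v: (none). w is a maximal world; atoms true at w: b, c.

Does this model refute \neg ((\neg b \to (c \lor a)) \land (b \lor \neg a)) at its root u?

Yes

u \nVdash \neg ((\neg b \to (c \lor a)) \land (b \lor \neg a)) since w is accessible from u and w \Vdash (\neg b \to (c \lor a)) \land (b \lor \neg a).
w \Vdash (\neg b \to (c \lor a)) \land (b \lor \neg a) since w forces both conjuncts.
So the root u does not force \neg ((\neg b \to (c \lor a)) \land (b \lor \neg a)); the model is a countermodel.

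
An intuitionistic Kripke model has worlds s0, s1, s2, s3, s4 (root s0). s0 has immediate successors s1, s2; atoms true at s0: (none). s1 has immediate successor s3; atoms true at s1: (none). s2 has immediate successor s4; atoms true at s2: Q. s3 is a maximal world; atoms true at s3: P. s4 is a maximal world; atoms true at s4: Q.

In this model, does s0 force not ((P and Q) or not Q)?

No

s0 does not force not ((P and Q) or not Q) since s1 is accessible from s0 and s1 forces (P and Q) or not Q.
s1 forces (P and Q) or not Q via the disjunct not Q.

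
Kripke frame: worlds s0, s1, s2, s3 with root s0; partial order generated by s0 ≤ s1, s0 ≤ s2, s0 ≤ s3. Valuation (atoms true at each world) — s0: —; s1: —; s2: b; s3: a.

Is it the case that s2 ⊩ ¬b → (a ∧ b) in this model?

Yes

s2 ⊩ ¬b → (a ∧ b) vacuously: no world accessible from s2 forces the antecedent ¬b.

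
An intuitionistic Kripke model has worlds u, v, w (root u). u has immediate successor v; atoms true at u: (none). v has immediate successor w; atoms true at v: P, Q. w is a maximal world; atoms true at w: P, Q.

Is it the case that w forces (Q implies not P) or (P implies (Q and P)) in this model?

Yes

w forces (Q implies not P) or (P implies (Q and P)) via the disjunct P implies (Q and P).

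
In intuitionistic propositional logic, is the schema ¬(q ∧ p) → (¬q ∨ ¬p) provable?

This is the constructively invalid direction of De Morgan's law for conjunction, which is not intuitionistically valid.
A Kripke countermodel: worlds a, b, c; order generated by a ≤ b, a ≤ c; atoms true at each world — a:{}; b:{q}; c:{p}.
a ⊮ ¬(q ∧ p) → (¬q ∨ ¬p): already at a itself, a ⊩ ¬(q ∧ p) but a ⊮ ¬q ∨ ¬p.
a ⊮ ¬q ∨ ¬p: neither disjunct is forced at a.
a ⊮ ¬q since b is accessible from a and b ⊩ q.
So the root a does not force the formula.

No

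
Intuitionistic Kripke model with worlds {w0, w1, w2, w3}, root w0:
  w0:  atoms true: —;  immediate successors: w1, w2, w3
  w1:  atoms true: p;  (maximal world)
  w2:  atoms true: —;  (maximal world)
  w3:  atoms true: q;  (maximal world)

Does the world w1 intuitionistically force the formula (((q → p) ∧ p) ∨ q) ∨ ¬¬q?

Yes

w1 ⊩ (((q → p) ∧ p) ∨ q) ∨ ¬¬q via the disjunct ((q → p) ∧ p) ∨ q.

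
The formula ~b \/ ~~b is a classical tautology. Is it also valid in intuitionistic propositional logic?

This is the weak law of excluded middle, which is not intuitionistically valid.
A Kripke countermodel: worlds u, v, w; order generated by u <= v, u <= w; atoms true at each world — u:{}; v:{b}; w:{}.
u ||-/- ~b \/ ~~b: neither disjunct is forced at u.
u ||-/- ~b since v is accessible from u and v ||- b.
So the root u does not force the formula.

No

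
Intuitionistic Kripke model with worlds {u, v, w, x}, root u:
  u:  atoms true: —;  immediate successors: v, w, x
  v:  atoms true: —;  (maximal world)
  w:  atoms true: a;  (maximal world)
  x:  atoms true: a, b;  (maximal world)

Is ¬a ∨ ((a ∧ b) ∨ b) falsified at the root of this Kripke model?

u ⊮ ¬a ∨ ((a ∧ b) ∨ b): neither disjunct is forced at u.
u ⊮ ¬a since w is accessible from u and w ⊩ a.
So the root u does not force ¬a ∨ ((a ∧ b) ∨ b); the model is a countermodel.

Yes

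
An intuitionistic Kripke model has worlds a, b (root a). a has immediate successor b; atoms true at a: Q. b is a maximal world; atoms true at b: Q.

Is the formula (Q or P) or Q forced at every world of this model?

Yes

a forces (Q or P) or Q via the disjunct Q or P.
Since the root a forces (Q or P) or Q and forcing is persistent (monotone upward), every world forces it.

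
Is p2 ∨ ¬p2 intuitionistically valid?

This is the law of excluded middle, which is not intuitionistically valid.
A Kripke countermodel: worlds a, b; order generated by a ≤ b; atoms true at each world — a:{}; b:{p2}.
a ⊮ p2 ∨ ¬p2: neither disjunct is forced at a.
a lacks atom p2, so a ⊮ p2.
So the root a does not force the formula.

No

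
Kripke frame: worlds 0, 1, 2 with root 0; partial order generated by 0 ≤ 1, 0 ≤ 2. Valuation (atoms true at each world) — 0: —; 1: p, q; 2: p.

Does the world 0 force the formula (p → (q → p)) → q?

0 ⊮ (p → (q → p)) → q: already at 0 itself, 0 ⊩ p → (q → p) but 0 ⊮ q.
0 lacks atom q, so 0 ⊮ q.

No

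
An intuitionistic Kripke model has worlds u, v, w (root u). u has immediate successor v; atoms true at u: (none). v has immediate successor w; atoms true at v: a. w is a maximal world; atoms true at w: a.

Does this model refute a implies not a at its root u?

Yes

u does not force a implies not a: at the accessible world v, v forces a but v does not force not a.
v does not force not a since v is accessible from v and v forces a.
So the root u does not force a implies not a; the model is a countermodel.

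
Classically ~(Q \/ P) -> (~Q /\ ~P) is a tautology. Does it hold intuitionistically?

This is a constructively valid De Morgan direction (negated disjunction to conjunction of negations), which is intuitionistically derivable.
From ~(Q \/ P): if Q held then Q \/ P would, contradiction — so ~Q; similarly ~P.

Yes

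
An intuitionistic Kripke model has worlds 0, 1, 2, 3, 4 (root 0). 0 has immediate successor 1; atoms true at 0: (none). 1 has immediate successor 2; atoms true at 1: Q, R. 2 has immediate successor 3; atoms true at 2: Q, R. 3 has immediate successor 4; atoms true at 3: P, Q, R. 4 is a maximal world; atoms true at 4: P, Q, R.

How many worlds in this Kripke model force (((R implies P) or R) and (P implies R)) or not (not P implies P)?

0: does not force it — 0 does not force (((R implies P) or R) and (P implies R)) or not (not P implies P): neither disjunct is forced at 0.
1: forces it.
2: forces it.
3: forces it.
4: forces it.
Worlds forcing the formula: {1, 2, 3, 4}.

4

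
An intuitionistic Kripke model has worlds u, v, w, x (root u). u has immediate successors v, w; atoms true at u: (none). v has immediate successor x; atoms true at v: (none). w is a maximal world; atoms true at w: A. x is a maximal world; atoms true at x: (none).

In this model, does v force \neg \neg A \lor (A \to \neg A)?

Yes

v \Vdash \neg \neg A \lor (A \to \neg A) via the disjunct A \to \neg A.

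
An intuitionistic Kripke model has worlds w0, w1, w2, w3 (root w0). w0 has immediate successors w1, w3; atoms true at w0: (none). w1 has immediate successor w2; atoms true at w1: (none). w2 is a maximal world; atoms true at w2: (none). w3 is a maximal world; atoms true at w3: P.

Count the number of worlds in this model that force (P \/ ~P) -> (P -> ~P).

w0: does not force it — w0 ||-/- (P \/ ~P) -> (P -> ~P): at the accessible world w3, w3 ||- P \/ ~P but w3 ||-/- P -> ~P.
w1: forces it.
w2: forces it.
w3: does not force it.
Worlds forcing the formula: {w1, w2}.

2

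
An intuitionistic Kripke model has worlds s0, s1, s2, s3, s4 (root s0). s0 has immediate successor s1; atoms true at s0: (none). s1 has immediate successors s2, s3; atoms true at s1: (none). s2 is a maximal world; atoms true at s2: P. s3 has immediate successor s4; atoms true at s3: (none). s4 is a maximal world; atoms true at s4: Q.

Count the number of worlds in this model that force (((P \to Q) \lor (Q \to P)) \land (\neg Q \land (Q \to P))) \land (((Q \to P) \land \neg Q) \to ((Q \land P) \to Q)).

s0: does not force it — s0 \nVdash (((P \to Q) \lor (Q \to P)) \land (\neg Q \land (Q \to P))) \land (((Q \to P) \land \neg Q) \to ((Q \land P) \to Q)) since s0 fails ((P \to Q) \lor (Q \to P)) \land (\neg Q \land (Q \to P)).
s1: does not force it — s1 \nVdash (((P \to Q) \lor (Q \to P)) \land (\neg Q \land (Q \to P))) \land (((Q \to P) \land \neg Q) \to ((Q \land P) \to Q)) since s1 fails ((P \to Q) \lor (Q \to P)) \land (\neg Q \land (Q \to P)).
s2: forces it.
s3: does not force it.
s4: does not force it.
Worlds forcing the formula: {s2}.

1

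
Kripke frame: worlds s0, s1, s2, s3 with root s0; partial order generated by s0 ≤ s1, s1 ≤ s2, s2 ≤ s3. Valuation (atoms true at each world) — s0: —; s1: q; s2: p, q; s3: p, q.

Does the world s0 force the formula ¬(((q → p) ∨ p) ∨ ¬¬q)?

No

s0 ⊮ ¬(((q → p) ∨ p) ∨ ¬¬q) since s0 is accessible from s0 and s0 ⊩ ((q → p) ∨ p) ∨ ¬¬q.
s0 ⊩ ((q → p) ∨ p) ∨ ¬¬q via the disjunct ¬¬q.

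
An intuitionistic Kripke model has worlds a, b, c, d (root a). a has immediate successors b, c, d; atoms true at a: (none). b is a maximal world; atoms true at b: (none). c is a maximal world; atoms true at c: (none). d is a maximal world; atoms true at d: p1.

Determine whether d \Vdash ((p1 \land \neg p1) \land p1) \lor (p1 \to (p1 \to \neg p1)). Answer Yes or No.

d \nVdash ((p1 \land \neg p1) \land p1) \lor (p1 \to (p1 \to \neg p1)): neither disjunct is forced at d.
d \nVdash (p1 \land \neg p1) \land p1 since d fails p1 \land \neg p1.

No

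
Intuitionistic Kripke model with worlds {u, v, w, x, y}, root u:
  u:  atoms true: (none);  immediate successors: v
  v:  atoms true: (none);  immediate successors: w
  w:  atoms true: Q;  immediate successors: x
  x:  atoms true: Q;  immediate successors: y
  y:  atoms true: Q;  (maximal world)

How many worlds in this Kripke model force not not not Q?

0

u: does not force it — u does not force not not not Q since u is accessible from u and u forces not not Q.
v: does not force it.
w: does not force it.
x: does not force it.
y: does not force it.
Worlds forcing the formula: { }.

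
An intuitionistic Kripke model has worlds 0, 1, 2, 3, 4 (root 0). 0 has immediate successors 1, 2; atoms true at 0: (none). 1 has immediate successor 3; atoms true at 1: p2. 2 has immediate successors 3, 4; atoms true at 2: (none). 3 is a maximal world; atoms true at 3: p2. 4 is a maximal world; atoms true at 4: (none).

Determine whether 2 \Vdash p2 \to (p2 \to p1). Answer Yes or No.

2 \nVdash p2 \to (p2 \to p1): at the accessible world 3, 3 \Vdash p2 but 3 \nVdash p2 \to p1.
3 \nVdash p2 \to p1: already at 3 itself, 3 \Vdash p2 but 3 \nVdash p1.
3 lacks atom p1, so 3 \nVdash p1.

No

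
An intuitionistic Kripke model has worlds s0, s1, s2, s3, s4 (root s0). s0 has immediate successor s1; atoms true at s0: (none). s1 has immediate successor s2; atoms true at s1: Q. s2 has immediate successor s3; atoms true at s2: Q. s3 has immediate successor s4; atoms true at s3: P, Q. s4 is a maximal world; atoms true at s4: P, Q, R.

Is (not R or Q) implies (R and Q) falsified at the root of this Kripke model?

Yes

s0 does not force (not R or Q) implies (R and Q): at the accessible world s1, s1 forces not R or Q but s1 does not force R and Q.
s1 does not force R and Q since s1 fails R.
So the root s0 does not force (not R or Q) implies (R and Q); the model is a countermodel.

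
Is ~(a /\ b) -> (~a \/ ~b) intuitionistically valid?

No

This is the constructively invalid direction of De Morgan's law for conjunction, which is not intuitionistically valid.
A Kripke countermodel: worlds w0, w1, w2; order generated by w0 <= w1, w0 <= w2; atoms true at each world — w0:{}; w1:{a}; w2:{b}.
w0 ||-/- ~(a /\ b) -> (~a \/ ~b): already at w0 itself, w0 ||- ~(a /\ b) but w0 ||-/- ~a \/ ~b.
w0 ||-/- ~a \/ ~b: neither disjunct is forced at w0.
w0 ||-/- ~a since w1 is accessible from w0 and w1 ||- a.
So the root w0 does not force the formula.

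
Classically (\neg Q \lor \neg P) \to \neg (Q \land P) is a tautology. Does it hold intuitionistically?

This is a constructively valid De Morgan direction (disjunction of negations to negated conjunction), which is intuitionistically derivable.
If \neg Q holds at a world then no accessible world forces Q, hence none forces Q \land P; likewise for \neg P.

Yes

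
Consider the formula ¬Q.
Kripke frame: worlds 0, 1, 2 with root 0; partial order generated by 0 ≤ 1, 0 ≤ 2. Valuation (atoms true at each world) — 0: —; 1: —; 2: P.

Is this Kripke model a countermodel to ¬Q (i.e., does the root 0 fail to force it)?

0 ⊩ ¬Q: no world accessible from 0 forces Q.
So the root 0 forces ¬Q; the model is not a countermodel.

No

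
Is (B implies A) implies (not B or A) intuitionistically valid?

No

This is the material-implication-as-disjunction principle, which is not intuitionistically valid.
A Kripke countermodel: worlds w0, w1; order generated by w0 <= w1; atoms true at each world — w0:{}; w1:{A,B}.
w0 does not force (B implies A) implies (not B or A): already at w0 itself, w0 forces B implies A but w0 does not force not B or A.
w0 does not force not B or A: neither disjunct is forced at w0.
w0 does not force not B since w1 is accessible from w0 and w1 forces B.
So the root w0 does not force the formula.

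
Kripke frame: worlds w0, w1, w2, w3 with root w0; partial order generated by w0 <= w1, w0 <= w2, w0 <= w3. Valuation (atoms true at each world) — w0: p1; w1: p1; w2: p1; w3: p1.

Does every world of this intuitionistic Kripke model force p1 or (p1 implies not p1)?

w0 forces p1 or (p1 implies not p1) via the disjunct p1.
Since the root w0 forces p1 or (p1 implies not p1) and forcing is persistent (monotone upward), every world forces it.

Yes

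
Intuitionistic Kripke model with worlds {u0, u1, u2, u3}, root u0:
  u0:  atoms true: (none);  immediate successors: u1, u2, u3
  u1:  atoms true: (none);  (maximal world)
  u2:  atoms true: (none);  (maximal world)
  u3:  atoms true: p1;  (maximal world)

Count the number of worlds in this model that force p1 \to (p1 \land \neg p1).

2

u0: does not force it — u0 \nVdash p1 \to (p1 \land \neg p1): at the accessible world u3, u3 \Vdash p1 but u3 \nVdash p1 \land \neg p1.
u1: forces it.
u2: forces it.
u3: does not force it — u3 \nVdash p1 \to (p1 \land \neg p1): already at u3 itself, u3 \Vdash p1 but u3 \nVdash p1 \land \neg p1.
Worlds forcing the formula: {u1, u2}.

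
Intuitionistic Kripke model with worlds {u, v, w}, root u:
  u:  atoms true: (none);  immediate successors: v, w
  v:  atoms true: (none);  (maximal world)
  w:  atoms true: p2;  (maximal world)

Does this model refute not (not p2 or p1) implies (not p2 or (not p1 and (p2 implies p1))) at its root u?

u does not force not (not p2 or p1) implies (not p2 or (not p1 and (p2 implies p1))): at the accessible world w, w forces not (not p2 or p1) but w does not force not p2 or (not p1 and (p2 implies p1)).
w does not force not p2 or (not p1 and (p2 implies p1)): neither disjunct is forced at w.
w does not force not p2 since w is accessible from w and w forces p2.
So the root u does not force not (not p2 or p1) implies (not p2 or (not p1 and (p2 implies p1))); the model is a countermodel.

Yes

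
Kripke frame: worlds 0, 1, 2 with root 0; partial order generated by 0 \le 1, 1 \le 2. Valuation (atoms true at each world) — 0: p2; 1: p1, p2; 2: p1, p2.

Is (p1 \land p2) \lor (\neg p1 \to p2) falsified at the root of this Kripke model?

No

0 \Vdash (p1 \land p2) \lor (\neg p1 \to p2) via the disjunct \neg p1 \to p2.
So the root 0 forces (p1 \land p2) \lor (\neg p1 \to p2); the model is not a countermodel.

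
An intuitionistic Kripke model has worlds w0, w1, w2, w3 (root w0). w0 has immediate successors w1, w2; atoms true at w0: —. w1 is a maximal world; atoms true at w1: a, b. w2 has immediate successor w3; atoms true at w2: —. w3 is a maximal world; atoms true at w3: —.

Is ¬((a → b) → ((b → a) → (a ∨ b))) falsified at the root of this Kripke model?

w0 ⊮ ¬((a → b) → ((b → a) → (a ∨ b))) since w1 is accessible from w0 and w1 ⊩ (a → b) → ((b → a) → (a ∨ b)).
w1 ⊩ (a → b) → ((b → a) → (a ∨ b)): every world accessible from w1 that forces a → b (namely w1) also forces (b → a) → (a ∨ b).
So the root w0 does not force ¬((a → b) → ((b → a) → (a ∨ b))); the model is a countermodel.

Yes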